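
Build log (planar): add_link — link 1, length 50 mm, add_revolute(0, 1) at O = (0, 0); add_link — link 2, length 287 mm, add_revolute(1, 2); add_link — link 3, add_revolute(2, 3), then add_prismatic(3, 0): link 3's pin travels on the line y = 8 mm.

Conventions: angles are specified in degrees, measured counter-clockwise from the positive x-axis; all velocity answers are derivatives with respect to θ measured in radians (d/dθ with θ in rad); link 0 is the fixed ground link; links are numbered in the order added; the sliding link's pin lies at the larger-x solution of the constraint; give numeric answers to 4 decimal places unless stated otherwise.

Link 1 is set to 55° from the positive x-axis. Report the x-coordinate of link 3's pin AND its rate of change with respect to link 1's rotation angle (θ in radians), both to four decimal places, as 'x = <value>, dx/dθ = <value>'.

geometry: r = 50 mm, L = 287 mm, e = 8 mm
crank pin P = (r cos θ, r sin θ) = (28.678822, 40.957602)
h = r sin θ − e = 40.957602 − 8 = 32.957602
x = r cos θ + √(L² − h²) = 28.678822 + 285.101379 = 313.780201
dx/dθ = −r sin θ − h·r cos θ/√(L² − h²) (θ in radians; h = 32.957602) = -44.272862

x = 313.7802, dx/dθ = -44.2729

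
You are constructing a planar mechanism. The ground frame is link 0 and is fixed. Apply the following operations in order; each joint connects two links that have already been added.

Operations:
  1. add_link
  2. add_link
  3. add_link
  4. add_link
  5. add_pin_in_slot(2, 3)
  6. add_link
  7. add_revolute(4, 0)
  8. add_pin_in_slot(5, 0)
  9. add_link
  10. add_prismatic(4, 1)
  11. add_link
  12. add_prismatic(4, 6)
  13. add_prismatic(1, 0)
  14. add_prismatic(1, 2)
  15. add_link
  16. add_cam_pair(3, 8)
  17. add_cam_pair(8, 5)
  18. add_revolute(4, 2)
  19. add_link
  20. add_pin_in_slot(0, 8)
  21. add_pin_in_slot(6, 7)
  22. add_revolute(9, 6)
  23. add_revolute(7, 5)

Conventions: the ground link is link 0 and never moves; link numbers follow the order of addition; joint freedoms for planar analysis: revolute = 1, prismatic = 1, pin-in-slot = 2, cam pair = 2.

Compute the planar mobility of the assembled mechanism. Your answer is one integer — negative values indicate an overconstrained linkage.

ground; <1,0,0>
#1 <2,0,0>
#2 <3,0,0>
#3 <4,0,0>
#4 <5,0,0>
PS:2↔3 J2 <5,0,1>
#5 <6,0,1>
R:4↔0 J1 <6,1,1>
PS:5↔0 J2 <6,1,2>
#6 <7,1,2>
P:4↔1 J1 <7,2,2>
#7 <8,2,2>
P:4↔6 J1 <8,3,2>
P:1↔0 J1 <8,4,2>
P:1↔2 J1 <8,5,2>
#8 <9,5,2>
C:3↔8 J2 <9,5,3>
C:8↔5 J2 <9,5,4>
R:4↔2 J1 <9,6,4>
#9 <10,6,4>
PS:0↔8 J2 <10,6,5>
PS:6↔7 J2 <10,6,6>
R:9↔6 J1 <10,7,6>
R:7↔5 J1 <10,8,6>
3×9 − 2×8 − 1×6 = 5

M = 5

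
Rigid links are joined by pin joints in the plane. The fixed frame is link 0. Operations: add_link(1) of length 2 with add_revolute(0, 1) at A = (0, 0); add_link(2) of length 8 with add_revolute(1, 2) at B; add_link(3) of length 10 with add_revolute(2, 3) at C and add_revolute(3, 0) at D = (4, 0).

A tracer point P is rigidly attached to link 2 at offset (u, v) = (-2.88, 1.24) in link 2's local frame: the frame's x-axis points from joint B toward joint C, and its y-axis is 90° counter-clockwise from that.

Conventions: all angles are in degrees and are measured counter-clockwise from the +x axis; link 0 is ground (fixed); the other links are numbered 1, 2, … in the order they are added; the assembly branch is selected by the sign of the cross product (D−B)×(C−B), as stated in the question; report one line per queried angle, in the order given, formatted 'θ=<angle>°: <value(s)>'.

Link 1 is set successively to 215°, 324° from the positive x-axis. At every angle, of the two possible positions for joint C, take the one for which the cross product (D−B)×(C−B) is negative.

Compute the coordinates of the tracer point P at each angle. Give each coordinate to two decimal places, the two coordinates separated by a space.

A=(0,0), D=(4.00,0)
θ=215°: B = A + 2.00·(cos215°, sin215°) = (-1.6383, -1.1472)
θ=215°: |BD| = 5.7538
θ=215°: circle(B,8.00) ∩ circle(D,10.00): a=-0.2514, h=7.9960
θ=215°:   candidates: C₊=(-3.4789,6.6382) cross=46.008; C₋=(-0.2905,-9.0328) cross=-46.008
θ=215°:   branch - wants cross < 0 → take C=(-0.2905,-9.0328) (cross=-46.008)
θ=215°: ex = (C−B)/|BC| = (0.1685,-0.9857); ey = (0.9857,0.1685)
θ=215°: P = B + -2.88·ex + 1.24·ey = (-0.9012,1.9006)
θ=324°: B = A + 2.00·(cos324°, sin324°) = (1.6180, -1.1756)
θ=324°: |BD| = 2.6563
θ=324°: circle(B,8.00) ∩ circle(D,10.00): a=-5.4483, h=5.8580
θ=324°:   candidates: C₊=(-5.8602,1.6663) cross=15.560; C₋=(-0.6751,-8.8399) cross=-15.560
θ=324°:   branch - wants cross < 0 → take C=(-0.6751,-8.8399) (cross=-15.560)
θ=324°: ex = (C−B)/|BC| = (-0.2866,-0.9580); ey = (0.9580,-0.2866)
θ=324°: P = B + -2.88·ex + 1.24·ey = (3.6315,1.2281)

θ=215°: -0.90 1.90
θ=324°: 3.63 1.23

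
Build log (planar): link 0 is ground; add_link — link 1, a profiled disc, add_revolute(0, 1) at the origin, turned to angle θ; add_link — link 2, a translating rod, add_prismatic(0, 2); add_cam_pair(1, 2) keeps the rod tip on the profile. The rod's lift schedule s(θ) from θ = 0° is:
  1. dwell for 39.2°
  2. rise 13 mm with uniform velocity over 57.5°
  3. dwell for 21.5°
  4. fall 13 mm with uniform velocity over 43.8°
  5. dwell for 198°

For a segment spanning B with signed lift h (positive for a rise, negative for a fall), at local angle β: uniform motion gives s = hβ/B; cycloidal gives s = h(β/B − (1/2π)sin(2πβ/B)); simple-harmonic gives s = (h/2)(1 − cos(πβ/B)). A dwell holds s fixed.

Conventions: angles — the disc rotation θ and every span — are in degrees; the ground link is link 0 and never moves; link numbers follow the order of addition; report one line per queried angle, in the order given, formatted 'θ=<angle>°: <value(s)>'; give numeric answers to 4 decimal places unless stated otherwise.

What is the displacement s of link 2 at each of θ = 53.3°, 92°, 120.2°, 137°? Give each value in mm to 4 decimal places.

seg 1 [0°–39.2°] dwell: s stays 0.0000
seg 2 [39.2°–96.7°] uniform, h=13: θ=53.3° here. β=14.1, B=57.5. 13·14.1/57.5 = 3.1878 → s = 3.1878
seg 2 [39.2°–96.7°] uniform, h=13: θ=92° here. β=52.8, B=57.5. 13·52.8/57.5 = 11.9374 → s = 11.9374
seg 2 [39.2°–96.7°] uniform, h=13: full span → s += 13 → s = 13.0000
seg 3 [96.7°–118.2°] dwell: s stays 13.0000
seg 4 [118.2°–162°] uniform, h=-13: θ=120.2° here. β=2, B=43.8. -13·2/43.8 = -0.5936 → s = 12.4064
seg 4 [118.2°–162°] uniform, h=-13: θ=137° here. β=18.8, B=43.8. -13·18.8/43.8 = -5.5799 → s = 7.4201

θ=53.3°: 3.1878
θ=92°: 11.9374
θ=120.2°: 12.4064
θ=137°: 7.4201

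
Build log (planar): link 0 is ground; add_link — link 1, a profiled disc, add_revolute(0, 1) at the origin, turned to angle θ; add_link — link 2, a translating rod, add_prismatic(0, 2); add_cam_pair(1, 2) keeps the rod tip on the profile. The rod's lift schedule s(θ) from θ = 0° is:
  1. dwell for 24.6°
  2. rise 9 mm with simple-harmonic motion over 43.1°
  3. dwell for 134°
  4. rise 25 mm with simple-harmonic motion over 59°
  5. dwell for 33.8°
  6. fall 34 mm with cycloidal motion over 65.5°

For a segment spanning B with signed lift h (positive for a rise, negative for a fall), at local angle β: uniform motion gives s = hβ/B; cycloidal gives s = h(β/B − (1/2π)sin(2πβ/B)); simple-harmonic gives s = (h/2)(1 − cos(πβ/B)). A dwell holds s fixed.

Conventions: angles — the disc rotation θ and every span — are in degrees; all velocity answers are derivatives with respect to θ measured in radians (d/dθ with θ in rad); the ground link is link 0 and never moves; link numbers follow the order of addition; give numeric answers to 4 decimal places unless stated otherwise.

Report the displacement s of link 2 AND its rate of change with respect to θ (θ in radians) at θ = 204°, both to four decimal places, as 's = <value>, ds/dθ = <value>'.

seg 1 [0°–24.6°] dwell: s stays 0.0000
seg 2 [24.6°–67.7°] simple-harmonic, h=9: full span → s += 9 → s = 9.0000
seg 3 [67.7°–201.7°] dwell: s stays 9.0000
seg 4 [201.7°–260.7°] simple-harmonic, h=25: θ=204° here. β=2.3, B=59. 25/2·(1 − cos(π·0.0390)) = 0.0936 → s = 9.0936
velocity in seg [201.7°–260.7°] (simple-harmonic), θ in radians: β = 2.3° = 0.0401 rad, B = 59° = 1.0297 rad; ds/dθ = (πh/(2B)) sin(πβ/B) = (π·25/(2·1.0297)) sin(π·0.0390) = 4.658757 mm/rad

s = 9.0936, ds/dθ = 4.6588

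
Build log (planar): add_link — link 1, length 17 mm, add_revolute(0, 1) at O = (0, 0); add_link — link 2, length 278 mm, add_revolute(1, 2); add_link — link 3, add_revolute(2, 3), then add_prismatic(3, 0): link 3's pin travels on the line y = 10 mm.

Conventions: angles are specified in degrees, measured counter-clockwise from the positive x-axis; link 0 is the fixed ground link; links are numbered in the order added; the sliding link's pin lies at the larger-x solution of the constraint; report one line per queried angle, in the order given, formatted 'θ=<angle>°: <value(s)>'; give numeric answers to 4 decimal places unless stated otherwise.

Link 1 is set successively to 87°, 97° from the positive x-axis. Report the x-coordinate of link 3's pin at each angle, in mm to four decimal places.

geometry: r = 17 mm, L = 278 mm, e = 10 mm
θ=87°: crank pin P = (r cos θ, r sin θ) = (0.889711, 16.976702)
θ=87°: h = r sin θ − e = 16.976702 − 10 = 6.976702
θ=87°: x = r cos θ + √(L² − h²) = 0.889711 + 277.912442 = 278.802154
θ=97°: crank pin P = (r cos θ, r sin θ) = (-2.071779, 16.873285)
θ=97°: h = r sin θ − e = 16.873285 − 10 = 6.873285
θ=97°: x = r cos θ + √(L² − h²) = -2.071779 + 277.915019 = 275.843240

θ=87°: 278.8022
θ=97°: 275.8432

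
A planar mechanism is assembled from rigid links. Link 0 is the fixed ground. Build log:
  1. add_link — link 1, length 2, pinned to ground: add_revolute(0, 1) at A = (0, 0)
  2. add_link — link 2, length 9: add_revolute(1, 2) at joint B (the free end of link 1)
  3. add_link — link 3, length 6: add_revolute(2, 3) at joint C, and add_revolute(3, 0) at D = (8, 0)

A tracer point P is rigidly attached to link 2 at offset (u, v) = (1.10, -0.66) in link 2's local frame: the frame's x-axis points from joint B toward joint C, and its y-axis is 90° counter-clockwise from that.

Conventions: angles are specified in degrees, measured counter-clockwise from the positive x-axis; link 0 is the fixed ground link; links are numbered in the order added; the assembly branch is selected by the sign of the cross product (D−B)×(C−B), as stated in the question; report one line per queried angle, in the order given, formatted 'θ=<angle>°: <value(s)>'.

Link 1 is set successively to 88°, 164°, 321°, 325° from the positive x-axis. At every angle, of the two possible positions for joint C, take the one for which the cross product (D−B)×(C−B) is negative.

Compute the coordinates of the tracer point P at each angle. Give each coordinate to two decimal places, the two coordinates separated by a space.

A=(0,0), D=(8.00,0)
θ=88°: B = A + 2.00·(cos88°, sin88°) = (0.0698, 1.9988)
θ=88°: |BD| = 8.1782
θ=88°: circle(B,9.00) ∩ circle(D,6.00): a=6.8403, h=5.8489
θ=88°:   candidates: C₊=(8.1322,5.9985) cross=47.834; C₋=(5.2732,-5.3446) cross=-47.834
θ=88°:   branch - wants cross < 0 → take C=(5.2732,-5.3446) (cross=-47.834)
θ=88°: ex = (C−B)/|BC| = (0.5782,-0.8159); ey = (0.8159,0.5782)
θ=88°: P = B + 1.10·ex + -0.66·ey = (0.1673,0.7197)
θ=164°: B = A + 2.00·(cos164°, sin164°) = (-1.9225, 0.5513)
θ=164°: |BD| = 9.9378
θ=164°: circle(B,9.00) ∩ circle(D,6.00): a=7.2330, h=5.3557
θ=164°:   candidates: C₊=(5.5964,5.4975) cross=53.224; C₋=(5.0022,-5.1974) cross=-53.224
θ=164°:   branch - wants cross < 0 → take C=(5.0022,-5.1974) (cross=-53.224)
θ=164°: ex = (C−B)/|BC| = (0.7694,-0.6387); ey = (0.6387,0.7694)
θ=164°: P = B + 1.10·ex + -0.66·ey = (-1.4977,-0.6592)
θ=321°: B = A + 2.00·(cos321°, sin321°) = (1.5543, -1.2586)
θ=321°: |BD| = 6.5674
θ=321°: circle(B,9.00) ∩ circle(D,6.00): a=6.7097, h=5.9983
θ=321°:   candidates: C₊=(6.9901,5.9144) cross=39.394; C₋=(9.2892,-5.8599) cross=-39.394
θ=321°:   branch - wants cross < 0 → take C=(9.2892,-5.8599) (cross=-39.394)
θ=321°: ex = (C−B)/|BC| = (0.8594,-0.5112); ey = (0.5112,0.8594)
θ=321°: P = B + 1.10·ex + -0.66·ey = (2.1622,-2.3882)
θ=325°: B = A + 2.00·(cos325°, sin325°) = (1.6383, -1.1472)
θ=325°: |BD| = 6.4643
θ=325°: circle(B,9.00) ∩ circle(D,6.00): a=6.7128, h=5.9949
θ=325°:   candidates: C₊=(7.1807,5.9438) cross=38.752; C₋=(9.3084,-5.8556) cross=-38.752
θ=325°:   branch - wants cross < 0 → take C=(9.3084,-5.8556) (cross=-38.752)
θ=325°: ex = (C−B)/|BC| = (0.8522,-0.5232); ey = (0.5232,0.8522)
θ=325°: P = B + 1.10·ex + -0.66·ey = (2.2305,-2.2851)

θ=88°: 0.17 0.72
θ=164°: -1.50 -0.66
θ=321°: 2.16 -2.39
θ=325°: 2.23 -2.29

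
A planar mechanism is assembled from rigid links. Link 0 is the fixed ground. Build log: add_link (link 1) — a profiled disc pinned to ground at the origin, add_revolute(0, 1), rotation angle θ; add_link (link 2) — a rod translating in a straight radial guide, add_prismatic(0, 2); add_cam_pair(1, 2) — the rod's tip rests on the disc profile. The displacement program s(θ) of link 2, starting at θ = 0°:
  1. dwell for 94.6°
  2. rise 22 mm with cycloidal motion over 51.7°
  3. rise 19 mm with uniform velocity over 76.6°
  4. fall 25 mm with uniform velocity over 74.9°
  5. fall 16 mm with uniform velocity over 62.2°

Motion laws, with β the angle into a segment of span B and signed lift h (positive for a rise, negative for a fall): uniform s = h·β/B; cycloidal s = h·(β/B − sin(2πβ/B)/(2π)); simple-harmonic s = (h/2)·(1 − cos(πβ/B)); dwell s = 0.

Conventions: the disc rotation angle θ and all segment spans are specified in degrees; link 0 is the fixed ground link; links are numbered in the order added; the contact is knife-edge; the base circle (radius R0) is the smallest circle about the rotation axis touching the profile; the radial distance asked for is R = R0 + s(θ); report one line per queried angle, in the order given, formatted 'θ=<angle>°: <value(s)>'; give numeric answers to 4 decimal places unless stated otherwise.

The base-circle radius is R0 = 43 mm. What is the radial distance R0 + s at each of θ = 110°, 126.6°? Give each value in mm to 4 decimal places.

seg 1 [0°–94.6°] dwell: s stays 0.0000
seg 2 [94.6°–146.3°] cycloidal, h=22: θ=110° here. β=15.4, B=51.7. 22·(0.2979 − sin(2π·0.2979)/(2π)) = 3.2090 → s = 3.2090
seg 2 [94.6°–146.3°] cycloidal, h=22: θ=126.6° here. β=32, B=51.7. 22·(0.6190 − sin(2π·0.6190)/(2π)) = 15.9971 → s = 15.9971
θ=110°: R = R0 + s = 43 + 3.2090 = 46.2090
θ=126.6°: R = R0 + s = 43 + 15.9971 = 58.9971

θ=110°: 46.2090
θ=126.6°: 58.9971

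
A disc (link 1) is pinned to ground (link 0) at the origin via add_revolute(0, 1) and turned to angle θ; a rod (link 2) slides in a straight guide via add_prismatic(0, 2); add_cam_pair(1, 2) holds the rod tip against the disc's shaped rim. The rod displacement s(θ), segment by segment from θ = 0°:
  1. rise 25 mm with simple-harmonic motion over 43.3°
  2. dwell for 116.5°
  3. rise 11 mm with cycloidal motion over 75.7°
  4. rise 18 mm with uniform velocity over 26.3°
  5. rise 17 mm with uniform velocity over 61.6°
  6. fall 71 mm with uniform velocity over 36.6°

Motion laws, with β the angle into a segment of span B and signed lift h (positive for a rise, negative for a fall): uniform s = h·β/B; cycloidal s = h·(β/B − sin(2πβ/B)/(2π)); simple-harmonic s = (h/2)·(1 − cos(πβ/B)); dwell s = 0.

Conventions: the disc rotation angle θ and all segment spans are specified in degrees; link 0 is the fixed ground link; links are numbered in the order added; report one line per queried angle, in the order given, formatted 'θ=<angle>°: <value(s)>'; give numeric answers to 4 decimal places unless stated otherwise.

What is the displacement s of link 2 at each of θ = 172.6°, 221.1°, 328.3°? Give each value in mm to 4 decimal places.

segment 1 (0° to 43.3°, simple-harmonic, h = 25) is passed completely: s = 0.0000 + (25) = 25.0000
segment 2 (43.3° to 159.8°, dwell): s unchanged at 25.0000
θ = 172.6° falls in segment 3 (159.8° to 235.5°, cycloidal, h = 11): β = 172.6 − 159.8 = 12.8°, B = 75.7°; Δs = 11·(0.1691 − sin(2π·0.1691)/(2π)) = 0.3307; s = 25.0000 + 0.3307 = 25.3307
θ = 221.1° falls in segment 3 (159.8° to 235.5°, cycloidal, h = 11): β = 221.1 − 159.8 = 61.3°, B = 75.7°; Δs = 11·(0.8098 − sin(2π·0.8098)/(2π)) = 10.5362; s = 25.0000 + 10.5362 = 35.5362
segment 3 (159.8° to 235.5°, cycloidal, h = 11) is passed completely: s = 25.0000 + (11) = 36.0000
segment 4 (235.5° to 261.8°, uniform, h = 18) is passed completely: s = 36.0000 + (18) = 54.0000
segment 5 (261.8° to 323.4°, uniform, h = 17) is passed completely: s = 54.0000 + (17) = 71.0000
θ = 328.3° falls in segment 6 (323.4° to 360°, uniform, h = -71): β = 328.3 − 323.4 = 4.9°, B = 36.6°; Δs = -71·4.9/36.6 = -9.5055; s = 71.0000 − 9.5055 = 61.4945

θ=172.6°: 25.3307
θ=221.1°: 35.5362
θ=328.3°: 61.4945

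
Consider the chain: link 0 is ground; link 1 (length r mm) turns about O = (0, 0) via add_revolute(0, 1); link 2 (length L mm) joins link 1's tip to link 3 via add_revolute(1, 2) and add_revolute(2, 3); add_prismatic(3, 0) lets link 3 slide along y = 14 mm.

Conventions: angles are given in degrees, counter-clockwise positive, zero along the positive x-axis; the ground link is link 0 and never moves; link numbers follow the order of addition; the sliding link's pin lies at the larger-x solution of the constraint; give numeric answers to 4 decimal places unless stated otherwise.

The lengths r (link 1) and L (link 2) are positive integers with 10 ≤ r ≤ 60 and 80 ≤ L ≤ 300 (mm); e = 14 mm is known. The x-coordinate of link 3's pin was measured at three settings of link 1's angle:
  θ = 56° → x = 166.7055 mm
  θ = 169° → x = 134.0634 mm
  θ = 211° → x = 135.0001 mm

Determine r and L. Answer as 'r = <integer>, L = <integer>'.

constraint per measurement: (x − r cos θ)² + (r sin θ − e)² = L²
subtracting the θ₁ and θ₂ equations cancels the r² and L² terms:
r = (x₁² − x₂²) / (2[(x₁cos θ₁ + e sin θ₁) − (x₂cos θ₂ + e sin θ₂)]) = 20.9999 → r = 21
L² = (x₁ − r cos θ₁)² + (r sin θ₁ − e)² = 24024.9873 → L = 155.0000 → L = 155
check at θ₃=211°: x = 135.0001 (printed 135.0001) ✓

r = 21, L = 155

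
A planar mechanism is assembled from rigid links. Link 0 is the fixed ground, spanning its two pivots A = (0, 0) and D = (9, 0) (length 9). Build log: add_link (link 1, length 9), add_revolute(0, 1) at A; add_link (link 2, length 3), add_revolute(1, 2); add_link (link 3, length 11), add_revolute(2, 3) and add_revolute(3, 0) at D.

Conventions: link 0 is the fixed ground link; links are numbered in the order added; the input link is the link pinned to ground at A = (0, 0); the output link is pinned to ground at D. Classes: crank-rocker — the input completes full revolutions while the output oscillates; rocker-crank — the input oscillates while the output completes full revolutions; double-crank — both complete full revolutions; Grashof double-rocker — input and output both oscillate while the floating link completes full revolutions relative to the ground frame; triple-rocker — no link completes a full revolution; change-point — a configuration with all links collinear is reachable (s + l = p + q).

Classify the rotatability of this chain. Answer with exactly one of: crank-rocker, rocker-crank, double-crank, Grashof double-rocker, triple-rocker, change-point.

lengths: ground=9, input=9, coupler=3, output=11
sorted: s=3 (shortest), l=11 (longest), p+q=18
s + l = 14 vs p + q = 18
s + l < p + q (Grashof) with shortest = coupler link → Grashof double-rocker

Grashof double-rocker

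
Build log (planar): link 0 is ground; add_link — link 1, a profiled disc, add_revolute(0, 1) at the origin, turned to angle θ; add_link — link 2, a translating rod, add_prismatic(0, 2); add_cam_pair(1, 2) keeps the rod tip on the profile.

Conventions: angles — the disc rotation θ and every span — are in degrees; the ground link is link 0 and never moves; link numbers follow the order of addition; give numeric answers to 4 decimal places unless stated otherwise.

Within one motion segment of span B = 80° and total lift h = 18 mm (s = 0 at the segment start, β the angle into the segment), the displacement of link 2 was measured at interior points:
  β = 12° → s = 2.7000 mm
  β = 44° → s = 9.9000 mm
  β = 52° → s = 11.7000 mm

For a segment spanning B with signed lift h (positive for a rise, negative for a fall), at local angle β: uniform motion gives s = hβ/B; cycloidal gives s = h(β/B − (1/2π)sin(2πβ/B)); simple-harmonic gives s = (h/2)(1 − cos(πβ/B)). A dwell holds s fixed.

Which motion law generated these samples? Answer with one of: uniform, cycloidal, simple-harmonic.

candidates at β/B = r: uniform s = h·r (linear in β); cycloidal s = h·(r − sin(2πr)/(2π)); simple-harmonic s = (h/2)(1 − cos(πr))
β=12°: printed 2.7000 | uniform 2.7000, cycloidal 0.3823, simple-harmonic 0.9809
β=44°: printed 9.9000 | uniform 9.9000, cycloidal 10.7853, simple-harmonic 10.4079
β=52°: printed 11.7000 | uniform 11.7000, cycloidal 14.0177, simple-harmonic 13.0859
only one law matches every sample → uniform

uniform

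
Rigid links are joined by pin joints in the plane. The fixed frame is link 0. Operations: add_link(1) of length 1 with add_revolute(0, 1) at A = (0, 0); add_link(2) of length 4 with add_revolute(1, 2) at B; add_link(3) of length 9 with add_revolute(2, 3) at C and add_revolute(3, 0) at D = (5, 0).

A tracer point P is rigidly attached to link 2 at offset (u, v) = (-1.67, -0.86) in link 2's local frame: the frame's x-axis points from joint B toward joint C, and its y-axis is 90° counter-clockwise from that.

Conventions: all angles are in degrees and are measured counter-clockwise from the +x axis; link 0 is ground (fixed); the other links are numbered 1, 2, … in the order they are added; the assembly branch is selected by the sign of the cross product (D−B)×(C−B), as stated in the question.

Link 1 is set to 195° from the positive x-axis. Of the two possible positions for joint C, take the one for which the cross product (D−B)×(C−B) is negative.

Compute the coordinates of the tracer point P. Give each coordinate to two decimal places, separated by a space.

A=(0,0), D=(5.00,0)
B = A + 1.00·(cos195°, sin195°) = (-0.9659, -0.2588)
|BD| = 5.9715
circle(B,4.00) ∩ circle(D,9.00): a=-2.4567, h=3.1567
  candidates: C₊=(-3.5571,2.7884) cross=18.850; C₋=(-3.2835,-3.5190) cross=-18.850
  branch - wants cross < 0 → take C=(-3.2835,-3.5190) (cross=-18.850)
ex = (C−B)/|BC| = (-0.5794,-0.8150); ey = (0.8150,-0.5794)
P = B + -1.67·ex + -0.86·ey = (-0.6993,1.6006)

-0.70 1.60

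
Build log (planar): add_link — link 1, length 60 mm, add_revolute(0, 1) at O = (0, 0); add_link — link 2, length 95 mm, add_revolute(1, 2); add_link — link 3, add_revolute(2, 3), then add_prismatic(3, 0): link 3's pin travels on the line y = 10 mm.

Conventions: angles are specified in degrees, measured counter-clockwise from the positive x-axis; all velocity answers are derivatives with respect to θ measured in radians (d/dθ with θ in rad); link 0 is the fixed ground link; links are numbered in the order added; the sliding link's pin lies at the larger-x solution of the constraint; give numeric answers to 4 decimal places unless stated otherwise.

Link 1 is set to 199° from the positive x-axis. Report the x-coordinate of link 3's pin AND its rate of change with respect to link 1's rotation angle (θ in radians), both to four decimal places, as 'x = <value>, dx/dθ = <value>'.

geometry: r = 60 mm, L = 95 mm, e = 10 mm
crank pin P = (r cos θ, r sin θ) = (-56.731115, -19.534089)
h = r sin θ − e = -19.534089 − 10 = -29.534089
x = r cos θ + √(L² − h²) = -56.731115 + 90.292511 = 33.561397
dx/dθ = −r sin θ − h·r cos θ/√(L² − h²) (θ in radians; h = -29.534089) = 0.977713

x = 33.5614, dx/dθ = 0.9777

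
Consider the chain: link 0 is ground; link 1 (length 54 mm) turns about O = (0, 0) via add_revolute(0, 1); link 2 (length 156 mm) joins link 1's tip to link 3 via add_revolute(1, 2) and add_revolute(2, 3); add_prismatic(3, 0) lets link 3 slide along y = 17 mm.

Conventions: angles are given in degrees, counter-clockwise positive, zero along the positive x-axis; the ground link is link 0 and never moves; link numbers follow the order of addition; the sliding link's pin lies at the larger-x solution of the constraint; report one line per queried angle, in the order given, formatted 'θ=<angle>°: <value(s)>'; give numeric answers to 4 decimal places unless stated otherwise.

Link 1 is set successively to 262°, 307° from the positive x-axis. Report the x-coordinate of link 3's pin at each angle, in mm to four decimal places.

geometry: r = 54 mm, L = 156 mm, e = 17 mm
θ=262°: crank pin P = (r cos θ, r sin θ) = (-7.515347, -53.474476)
θ=262°: h = r sin θ − e = -53.474476 − 17 = -70.474476
θ=262°: x = r cos θ + √(L² − h²) = -7.515347 + 139.173806 = 131.658459
θ=307°: crank pin P = (r cos θ, r sin θ) = (32.498011, -43.126318)
θ=307°: h = r sin θ − e = -43.126318 − 17 = -60.126318
θ=307°: x = r cos θ + √(L² − h²) = 32.498011 + 143.947303 = 176.445314

θ=262°: 131.6585
θ=307°: 176.4453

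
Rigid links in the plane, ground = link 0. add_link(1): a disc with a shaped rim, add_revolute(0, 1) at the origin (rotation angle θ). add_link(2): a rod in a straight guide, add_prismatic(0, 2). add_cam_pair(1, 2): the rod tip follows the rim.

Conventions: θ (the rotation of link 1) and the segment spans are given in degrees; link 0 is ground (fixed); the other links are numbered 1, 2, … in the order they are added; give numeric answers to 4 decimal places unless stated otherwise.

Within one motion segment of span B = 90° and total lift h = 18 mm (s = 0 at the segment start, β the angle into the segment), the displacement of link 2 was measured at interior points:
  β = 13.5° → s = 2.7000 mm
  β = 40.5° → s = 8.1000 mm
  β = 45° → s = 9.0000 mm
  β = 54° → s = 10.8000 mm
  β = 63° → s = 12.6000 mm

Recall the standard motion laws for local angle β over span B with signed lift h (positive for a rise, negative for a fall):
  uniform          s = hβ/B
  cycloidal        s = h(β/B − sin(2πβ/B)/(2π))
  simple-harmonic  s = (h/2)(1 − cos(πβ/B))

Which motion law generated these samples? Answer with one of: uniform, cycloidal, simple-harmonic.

candidates at β/B = r: uniform s = h·r (linear in β); cycloidal s = h·(r − sin(2πr)/(2π)); simple-harmonic s = (h/2)(1 − cos(πr))
β=13.5°: printed 2.7000 | uniform 2.7000, cycloidal 0.3823, simple-harmonic 0.9809
β=40.5°: printed 8.1000 | uniform 8.1000, cycloidal 7.2147, simple-harmonic 7.5921
β=45°: printed 9.0000 | uniform 9.0000, cycloidal 9.0000, simple-harmonic 9.0000
β=54°: printed 10.8000 | uniform 10.8000, cycloidal 12.4839, simple-harmonic 11.7812
β=63°: printed 12.6000 | uniform 12.6000, cycloidal 15.3246, simple-harmonic 14.2901
only one law matches every sample → uniform

uniform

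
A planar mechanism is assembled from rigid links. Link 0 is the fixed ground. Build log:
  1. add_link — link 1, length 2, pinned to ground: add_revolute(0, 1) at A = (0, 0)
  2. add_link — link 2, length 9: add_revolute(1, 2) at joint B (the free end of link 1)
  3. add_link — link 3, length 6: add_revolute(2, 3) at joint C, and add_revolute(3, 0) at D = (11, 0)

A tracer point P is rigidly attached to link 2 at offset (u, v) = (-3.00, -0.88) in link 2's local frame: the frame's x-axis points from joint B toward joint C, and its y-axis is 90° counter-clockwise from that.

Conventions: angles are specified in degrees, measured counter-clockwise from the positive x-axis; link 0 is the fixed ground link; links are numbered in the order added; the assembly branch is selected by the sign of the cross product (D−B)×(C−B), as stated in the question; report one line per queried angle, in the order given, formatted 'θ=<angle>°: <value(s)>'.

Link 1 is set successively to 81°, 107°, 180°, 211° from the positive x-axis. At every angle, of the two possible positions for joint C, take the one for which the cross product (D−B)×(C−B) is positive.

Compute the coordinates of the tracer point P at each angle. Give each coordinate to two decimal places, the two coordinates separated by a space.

A=(0,0), D=(11.00,0)
θ=81°: B = A + 2.00·(cos81°, sin81°) = (0.3129, 1.9754)
θ=81°: |BD| = 10.8682
θ=81°: circle(B,9.00) ∩ circle(D,6.00): a=7.5043, h=4.9684
θ=81°:   candidates: C₊=(8.5953,5.4970) cross=53.997; C₋=(6.7892,-4.2742) cross=-53.997
θ=81°:   branch + wants cross > 0 → take C=(8.5953,5.4970) (cross=53.997)
θ=81°: ex = (C−B)/|BC| = (0.9203,0.3913); ey = (-0.3913,0.9203)
θ=81°: P = B + -3.00·ex + -0.88·ey = (-2.1036,-0.0083)
θ=107°: B = A + 2.00·(cos107°, sin107°) = (-0.5847, 1.9126)
θ=107°: |BD| = 11.7416
θ=107°: circle(B,9.00) ∩ circle(D,6.00): a=7.7871, h=4.5124
θ=107°:   candidates: C₊=(7.8333,5.0963) cross=52.983; C₋=(6.3633,-3.8080) cross=-52.983
θ=107°:   branch + wants cross > 0 → take C=(7.8333,5.0963) (cross=52.983)
θ=107°: ex = (C−B)/|BC| = (0.9353,0.3537); ey = (-0.3537,0.9353)
θ=107°: P = B + -3.00·ex + -0.88·ey = (-3.0795,0.0283)
θ=180°: B = A + 2.00·(cos180°, sin180°) = (-2.0000, 0.0000)
θ=180°: |BD| = 13.0000
θ=180°: circle(B,9.00) ∩ circle(D,6.00): a=8.2308, h=3.6407
θ=180°:   candidates: C₊=(6.2308,3.6407) cross=47.329; C₋=(6.2308,-3.6407) cross=-47.329
θ=180°:   branch + wants cross > 0 → take C=(6.2308,3.6407) (cross=47.329)
θ=180°: ex = (C−B)/|BC| = (0.9145,0.4045); ey = (-0.4045,0.9145)
θ=180°: P = B + -3.00·ex + -0.88·ey = (-4.3876,-2.0183)
θ=211°: B = A + 2.00·(cos211°, sin211°) = (-1.7143, -1.0301)
θ=211°: |BD| = 12.7560
θ=211°: circle(B,9.00) ∩ circle(D,6.00): a=8.1419, h=3.8353
θ=211°:   candidates: C₊=(6.0912,3.4502) cross=48.924; C₋=(6.7107,-4.1954) cross=-48.924
θ=211°:   branch + wants cross > 0 → take C=(6.0912,3.4502) (cross=48.924)
θ=211°: ex = (C−B)/|BC| = (0.8673,0.4978); ey = (-0.4978,0.8673)
θ=211°: P = B + -3.00·ex + -0.88·ey = (-3.8781,-3.2867)

θ=81°: -2.10 -0.01
θ=107°: -3.08 0.03
θ=180°: -4.39 -2.02
θ=211°: -3.88 -3.29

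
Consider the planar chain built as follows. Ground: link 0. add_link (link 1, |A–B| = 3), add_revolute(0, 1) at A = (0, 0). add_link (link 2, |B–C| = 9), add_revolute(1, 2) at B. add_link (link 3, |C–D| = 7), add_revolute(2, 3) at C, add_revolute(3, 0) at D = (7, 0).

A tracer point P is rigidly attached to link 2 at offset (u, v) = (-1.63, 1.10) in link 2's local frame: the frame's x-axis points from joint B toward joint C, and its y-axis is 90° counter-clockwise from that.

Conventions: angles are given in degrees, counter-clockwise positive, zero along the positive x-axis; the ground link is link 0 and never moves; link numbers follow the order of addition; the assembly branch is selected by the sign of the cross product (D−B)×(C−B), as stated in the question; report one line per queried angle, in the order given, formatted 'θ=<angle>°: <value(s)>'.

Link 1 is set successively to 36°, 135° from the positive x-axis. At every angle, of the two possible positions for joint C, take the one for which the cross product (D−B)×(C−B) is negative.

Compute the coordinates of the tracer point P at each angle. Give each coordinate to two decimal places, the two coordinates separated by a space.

A=(0,0), D=(7.00,0)
θ=36°: B = A + 3.00·(cos36°, sin36°) = (2.4271, 1.7634)
θ=36°: |BD| = 4.9012
θ=36°: circle(B,9.00) ∩ circle(D,7.00): a=5.7151, h=6.9525
θ=36°:   candidates: C₊=(10.2609,6.1941) cross=34.075; C₋=(5.2581,-6.7798) cross=-34.075
θ=36°:   branch - wants cross < 0 → take C=(5.2581,-6.7798) (cross=-34.075)
θ=36°: ex = (C−B)/|BC| = (0.3146,-0.9492); ey = (0.9492,0.3146)
θ=36°: P = B + -1.63·ex + 1.10·ey = (2.9585,3.6566)
θ=135°: B = A + 3.00·(cos135°, sin135°) = (-2.1213, 2.1213)
θ=135°: |BD| = 9.3647
θ=135°: circle(B,9.00) ∩ circle(D,7.00): a=6.3909, h=6.3369
θ=135°:   candidates: C₊=(5.5389,6.8458) cross=59.343; C₋=(2.6680,-5.4985) cross=-59.343
θ=135°:   branch - wants cross < 0 → take C=(2.6680,-5.4985) (cross=-59.343)
θ=135°: ex = (C−B)/|BC| = (0.5321,-0.8467); ey = (0.8467,0.5321)
θ=135°: P = B + -1.63·ex + 1.10·ey = (-2.0574,4.0867)

θ=36°: 2.96 3.66
θ=135°: -2.06 4.09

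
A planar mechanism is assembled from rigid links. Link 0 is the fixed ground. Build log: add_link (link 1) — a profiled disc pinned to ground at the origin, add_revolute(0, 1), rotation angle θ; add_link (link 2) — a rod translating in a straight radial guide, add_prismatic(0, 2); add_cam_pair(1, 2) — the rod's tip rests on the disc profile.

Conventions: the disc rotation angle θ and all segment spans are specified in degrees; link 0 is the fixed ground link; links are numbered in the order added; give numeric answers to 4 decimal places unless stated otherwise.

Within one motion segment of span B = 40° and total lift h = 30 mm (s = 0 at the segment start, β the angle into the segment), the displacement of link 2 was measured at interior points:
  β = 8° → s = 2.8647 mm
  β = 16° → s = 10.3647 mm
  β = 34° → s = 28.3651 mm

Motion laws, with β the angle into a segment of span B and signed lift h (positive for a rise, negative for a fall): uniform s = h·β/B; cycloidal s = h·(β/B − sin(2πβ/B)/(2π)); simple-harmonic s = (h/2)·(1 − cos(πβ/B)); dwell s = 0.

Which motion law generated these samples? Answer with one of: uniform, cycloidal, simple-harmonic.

candidates at β/B = r: uniform s = h·r (linear in β); cycloidal s = h·(r − sin(2πr)/(2π)); simple-harmonic s = (h/2)(1 − cos(πr))
β=8°: printed 2.8647 | uniform 6.0000, cycloidal 1.4590, simple-harmonic 2.8647
β=16°: printed 10.3647 | uniform 12.0000, cycloidal 9.1935, simple-harmonic 10.3647
β=34°: printed 28.3651 | uniform 25.5000, cycloidal 29.3628, simple-harmonic 28.3651
only one law matches every sample → simple-harmonic

simple-harmonic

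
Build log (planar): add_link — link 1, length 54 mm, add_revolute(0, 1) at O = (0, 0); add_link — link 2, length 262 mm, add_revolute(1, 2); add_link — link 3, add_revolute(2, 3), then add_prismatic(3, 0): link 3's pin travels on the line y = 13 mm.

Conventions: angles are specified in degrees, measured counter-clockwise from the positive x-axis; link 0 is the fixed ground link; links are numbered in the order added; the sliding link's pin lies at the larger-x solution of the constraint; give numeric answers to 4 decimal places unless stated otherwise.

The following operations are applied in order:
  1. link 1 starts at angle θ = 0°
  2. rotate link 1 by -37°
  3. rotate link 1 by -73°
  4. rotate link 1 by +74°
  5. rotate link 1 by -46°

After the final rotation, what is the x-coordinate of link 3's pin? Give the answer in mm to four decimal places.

geometry: r = 54 mm, L = 262 mm, e = 13 mm; θ starts at 0°
rotate link 1 by -37°: θ ← 0° -37° = -37°
rotate link 1 by -73°: θ ← -37° -73° = -110°
rotate link 1 by +74°: θ ← -110° +74° = -36°
rotate link 1 by -46°: θ ← -36° -46° = -82°
crank pin P = (r cos θ, r sin θ) = (7.515347, -53.474476)
h = r sin θ − e = -53.474476 − 13 = -66.474476
x = r cos θ + √(L² − h²) = 7.515347 + 253.426802 = 260.942150

260.9421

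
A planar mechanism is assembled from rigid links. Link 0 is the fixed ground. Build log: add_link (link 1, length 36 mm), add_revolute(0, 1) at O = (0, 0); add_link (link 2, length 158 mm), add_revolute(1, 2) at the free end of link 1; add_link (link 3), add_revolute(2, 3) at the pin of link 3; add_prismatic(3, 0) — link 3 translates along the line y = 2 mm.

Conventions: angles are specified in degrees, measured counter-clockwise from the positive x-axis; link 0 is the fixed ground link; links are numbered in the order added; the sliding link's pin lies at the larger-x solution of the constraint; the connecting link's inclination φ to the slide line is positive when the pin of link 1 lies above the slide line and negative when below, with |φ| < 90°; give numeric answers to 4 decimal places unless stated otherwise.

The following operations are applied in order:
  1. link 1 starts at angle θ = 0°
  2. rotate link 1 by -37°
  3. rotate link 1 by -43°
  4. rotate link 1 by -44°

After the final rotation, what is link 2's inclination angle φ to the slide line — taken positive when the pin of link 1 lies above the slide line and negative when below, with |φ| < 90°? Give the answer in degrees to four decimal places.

geometry: r = 36 mm, L = 158 mm, e = 2 mm; θ starts at 0°
rotate link 1 by -37°: θ ← 0° -37° = -37°
rotate link 1 by -43°: θ ← -37° -43° = -80°
rotate link 1 by -44°: θ ← -80° -44° = -124°
h = r sin θ − e = -29.845353 − 2 = -31.845353
sin φ = h / L = -31.845353 / 158 = -0.20155286
φ = arcsin(-0.20155286) = -11.627781°

-11.6278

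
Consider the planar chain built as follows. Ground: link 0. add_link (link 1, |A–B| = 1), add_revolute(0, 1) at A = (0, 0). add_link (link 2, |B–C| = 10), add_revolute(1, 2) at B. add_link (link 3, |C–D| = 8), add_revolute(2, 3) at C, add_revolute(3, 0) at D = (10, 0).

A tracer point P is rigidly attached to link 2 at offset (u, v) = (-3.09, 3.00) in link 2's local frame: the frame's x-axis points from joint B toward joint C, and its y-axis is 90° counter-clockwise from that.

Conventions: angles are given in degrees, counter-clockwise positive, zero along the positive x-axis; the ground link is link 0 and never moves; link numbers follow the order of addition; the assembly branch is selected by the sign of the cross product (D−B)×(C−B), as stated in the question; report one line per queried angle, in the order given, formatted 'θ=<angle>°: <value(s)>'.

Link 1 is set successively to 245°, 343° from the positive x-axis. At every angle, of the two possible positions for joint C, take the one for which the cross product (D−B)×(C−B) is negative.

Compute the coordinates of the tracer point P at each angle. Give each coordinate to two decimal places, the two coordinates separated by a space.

A=(0,0), D=(10.00,0)
θ=245°: B = A + 1.00·(cos245°, sin245°) = (-0.4226, -0.9063)
θ=245°: |BD| = 10.4619
θ=245°: circle(B,10.00) ∩ circle(D,8.00): a=6.9515, h=7.1887
θ=245°:   candidates: C₊=(5.8800,6.8575) cross=75.207; C₋=(7.1255,-7.4657) cross=-75.207
θ=245°:   branch - wants cross < 0 → take C=(7.1255,-7.4657) (cross=-75.207)
θ=245°: ex = (C−B)/|BC| = (0.7548,-0.6559); ey = (0.6559,0.7548)
θ=245°: P = B + -3.09·ex + 3.00·ey = (-0.7872,3.3850)
θ=343°: B = A + 1.00·(cos343°, sin343°) = (0.9563, -0.2924)
θ=343°: |BD| = 9.0484
θ=343°: circle(B,10.00) ∩ circle(D,8.00): a=6.5135, h=7.5878
θ=343°:   candidates: C₊=(7.2212,7.5019) cross=68.657; C₋=(7.7116,-7.6657) cross=-68.657
θ=343°:   branch - wants cross < 0 → take C=(7.7116,-7.6657) (cross=-68.657)
θ=343°: ex = (C−B)/|BC| = (0.6755,-0.7373); ey = (0.7373,0.6755)
θ=343°: P = B + -3.09·ex + 3.00·ey = (1.0809,4.0126)

θ=245°: -0.79 3.38
θ=343°: 1.08 4.01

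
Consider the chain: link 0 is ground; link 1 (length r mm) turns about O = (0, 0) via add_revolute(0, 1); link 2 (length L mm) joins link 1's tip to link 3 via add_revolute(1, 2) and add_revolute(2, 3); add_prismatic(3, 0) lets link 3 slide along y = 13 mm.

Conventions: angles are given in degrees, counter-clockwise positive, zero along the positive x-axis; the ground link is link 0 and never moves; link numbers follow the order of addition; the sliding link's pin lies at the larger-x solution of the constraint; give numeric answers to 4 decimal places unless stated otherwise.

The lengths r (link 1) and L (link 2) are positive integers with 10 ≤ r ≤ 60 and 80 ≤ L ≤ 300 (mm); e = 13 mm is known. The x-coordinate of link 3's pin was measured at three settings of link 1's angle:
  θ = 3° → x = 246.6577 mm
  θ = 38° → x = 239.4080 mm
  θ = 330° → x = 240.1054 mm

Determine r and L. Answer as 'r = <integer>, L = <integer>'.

constraint per measurement: (x − r cos θ)² + (r sin θ − e)² = L²
subtracting the θ₁ and θ₂ equations cancels the r² and L² terms:
r = (x₁² − x₂²) / (2[(x₁cos θ₁ + e sin θ₁) − (x₂cos θ₂ + e sin θ₂)]) = 35.0001 → r = 35
L² = (x₁ − r cos θ₁)² + (r sin θ₁ − e)² = 44944.0188 → L = 212.0000 → L = 212
check at θ₃=330°: x = 240.1054 (printed 240.1054) ✓

r = 35, L = 212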